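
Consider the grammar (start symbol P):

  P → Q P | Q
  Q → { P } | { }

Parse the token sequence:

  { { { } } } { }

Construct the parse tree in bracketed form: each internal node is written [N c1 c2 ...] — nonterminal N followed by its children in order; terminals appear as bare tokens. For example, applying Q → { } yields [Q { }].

[P [Q { [P [Q { [P [Q { }]] }]] }] [P [Q { }]]]

P
Q P
{ P } P
{ Q } P
{ { P } } P
{ { Q } } P
{ { { } } } P
{ { { } } } Q
{ { { } } } { }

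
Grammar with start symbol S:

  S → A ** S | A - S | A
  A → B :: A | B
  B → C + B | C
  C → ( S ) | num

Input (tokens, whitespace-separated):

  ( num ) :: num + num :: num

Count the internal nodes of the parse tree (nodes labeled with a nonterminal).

[S [A [B [C ( [S [A [B [C num]]]] )]] :: [A [B [C num] + [B [C num]]] :: [A [B [C num]]]]]]

16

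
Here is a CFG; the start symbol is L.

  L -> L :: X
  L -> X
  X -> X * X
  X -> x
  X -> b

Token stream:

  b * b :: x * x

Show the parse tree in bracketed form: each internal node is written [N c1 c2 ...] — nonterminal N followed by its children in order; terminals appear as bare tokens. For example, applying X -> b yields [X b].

[L [L [X [X b] * [X b]]] :: [X [X x] * [X x]]]

L
L :: X
X :: X
X * X :: X
b * X :: X
b * b :: X
b * b :: X * X
b * b :: x * X
b * b :: x * x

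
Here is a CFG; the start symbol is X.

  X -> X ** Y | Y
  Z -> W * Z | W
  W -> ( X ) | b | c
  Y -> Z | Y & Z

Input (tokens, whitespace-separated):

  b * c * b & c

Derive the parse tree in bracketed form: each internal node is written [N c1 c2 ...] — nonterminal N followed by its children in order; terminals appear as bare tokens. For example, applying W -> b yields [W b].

[X [Y [Y [Z [W b] * [Z [W c] * [Z [W b]]]]] & [Z [W c]]]]

X
Y
Y & Z
Z & Z
W * Z & Z
b * Z & Z
b * W * Z & Z
b * c * Z & Z
b * c * W & Z
b * c * b & Z
b * c * b & W
b * c * b & c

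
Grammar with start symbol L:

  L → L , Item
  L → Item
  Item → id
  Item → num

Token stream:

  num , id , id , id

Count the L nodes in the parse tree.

[L [L [L [L [Item num]] , [Item id]] , [Item id]] , [Item id]]

4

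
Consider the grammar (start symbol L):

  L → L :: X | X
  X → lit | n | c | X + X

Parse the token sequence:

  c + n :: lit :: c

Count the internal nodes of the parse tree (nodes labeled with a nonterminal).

8

[L [L [L [X [X c] + [X n]]] :: [X lit]] :: [X c]]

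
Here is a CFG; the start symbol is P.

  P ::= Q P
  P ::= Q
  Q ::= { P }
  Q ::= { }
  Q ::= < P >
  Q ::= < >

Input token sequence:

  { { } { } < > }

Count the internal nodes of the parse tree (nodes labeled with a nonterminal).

[P [Q { [P [Q { }] [P [Q { }] [P [Q < >]]]] }]]

8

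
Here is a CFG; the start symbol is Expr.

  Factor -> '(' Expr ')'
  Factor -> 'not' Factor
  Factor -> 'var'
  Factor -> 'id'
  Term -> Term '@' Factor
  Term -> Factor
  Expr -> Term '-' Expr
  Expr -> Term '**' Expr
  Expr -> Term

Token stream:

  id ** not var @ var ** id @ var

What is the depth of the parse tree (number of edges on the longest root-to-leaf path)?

[Expr [Term [Factor id]] ** [Expr [Term [Term [Factor not [Factor var]]] @ [Factor var]] ** [Expr [Term [Term [Factor id]] @ [Factor var]]]]]

6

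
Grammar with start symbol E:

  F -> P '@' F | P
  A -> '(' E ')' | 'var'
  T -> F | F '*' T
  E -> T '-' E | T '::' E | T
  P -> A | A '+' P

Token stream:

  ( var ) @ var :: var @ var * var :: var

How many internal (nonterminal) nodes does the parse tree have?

[E [T [F [P [A ( [E [T [F [P [A var]]]]] )]] @ [F [P [A var]]]]] :: [E [T [F [P [A var]] @ [F [P [A var]]]] * [T [F [P [A var]]]]] :: [E [T [F [P [A var]]]]]]]

30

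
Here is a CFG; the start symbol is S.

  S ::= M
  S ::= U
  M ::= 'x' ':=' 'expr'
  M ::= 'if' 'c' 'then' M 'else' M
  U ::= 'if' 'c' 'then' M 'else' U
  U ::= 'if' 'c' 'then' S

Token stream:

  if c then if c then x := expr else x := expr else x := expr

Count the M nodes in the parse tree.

5

[S [M if c then [M if c then [M x := expr] else [M x := expr]] else [M x := expr]]]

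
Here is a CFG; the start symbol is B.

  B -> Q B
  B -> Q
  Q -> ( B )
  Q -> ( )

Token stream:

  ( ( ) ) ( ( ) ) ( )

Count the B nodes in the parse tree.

[B [Q ( [B [Q ( )]] )] [B [Q ( [B [Q ( )]] )] [B [Q ( )]]]]

5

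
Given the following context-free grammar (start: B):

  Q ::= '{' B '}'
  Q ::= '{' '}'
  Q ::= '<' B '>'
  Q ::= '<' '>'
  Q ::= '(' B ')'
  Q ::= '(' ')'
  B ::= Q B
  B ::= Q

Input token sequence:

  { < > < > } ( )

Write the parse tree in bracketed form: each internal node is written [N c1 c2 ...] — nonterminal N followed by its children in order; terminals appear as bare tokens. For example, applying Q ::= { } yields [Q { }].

B
Q B
{ B } B
{ Q B } B
{ < > B } B
{ < > Q } B
{ < > < > } B
{ < > < > } Q
{ < > < > } ( )

[B [Q { [B [Q < >] [B [Q < >]]] }] [B [Q ( )]]]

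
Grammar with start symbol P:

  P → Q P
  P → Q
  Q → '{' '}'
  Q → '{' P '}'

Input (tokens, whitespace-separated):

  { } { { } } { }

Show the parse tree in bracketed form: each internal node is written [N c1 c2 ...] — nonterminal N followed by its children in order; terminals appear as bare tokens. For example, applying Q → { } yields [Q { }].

[P [Q { }] [P [Q { [P [Q { }]] }] [P [Q { }]]]]

P
Q P
{ } P
{ } Q P
{ } { P } P
{ } { Q } P
{ } { { } } P
{ } { { } } Q
{ } { { } } { }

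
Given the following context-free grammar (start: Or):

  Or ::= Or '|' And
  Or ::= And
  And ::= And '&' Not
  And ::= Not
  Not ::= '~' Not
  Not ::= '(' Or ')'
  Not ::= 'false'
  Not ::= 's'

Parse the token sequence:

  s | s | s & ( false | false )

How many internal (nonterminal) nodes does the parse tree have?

17

[Or [Or [Or [And [Not s]]] | [And [Not s]]] | [And [And [Not s]] & [Not ( [Or [Or [And [Not false]]] | [And [Not false]]] )]]]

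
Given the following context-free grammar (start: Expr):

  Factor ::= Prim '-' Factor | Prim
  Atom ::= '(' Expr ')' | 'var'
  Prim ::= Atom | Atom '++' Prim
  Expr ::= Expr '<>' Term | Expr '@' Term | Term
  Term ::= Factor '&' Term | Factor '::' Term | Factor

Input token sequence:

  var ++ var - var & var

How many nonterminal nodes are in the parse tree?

14

[Expr [Term [Factor [Prim [Atom var] ++ [Prim [Atom var]]] - [Factor [Prim [Atom var]]]] & [Term [Factor [Prim [Atom var]]]]]]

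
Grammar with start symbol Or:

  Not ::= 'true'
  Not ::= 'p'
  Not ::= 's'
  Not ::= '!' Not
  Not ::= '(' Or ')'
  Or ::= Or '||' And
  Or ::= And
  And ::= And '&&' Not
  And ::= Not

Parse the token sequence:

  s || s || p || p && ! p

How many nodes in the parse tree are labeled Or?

4

[Or [Or [Or [Or [And [Not s]]] || [And [Not s]]] || [And [Not p]]] || [And [And [Not p]] && [Not ! [Not p]]]]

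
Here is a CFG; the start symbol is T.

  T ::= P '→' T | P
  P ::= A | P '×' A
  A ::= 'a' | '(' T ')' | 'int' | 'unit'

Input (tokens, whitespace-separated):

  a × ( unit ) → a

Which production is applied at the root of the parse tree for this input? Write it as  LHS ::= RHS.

[T [P [P [A a]] × [A ( [T [P [A unit]]] )]] → [T [P [A a]]]]

T ::= P '→' T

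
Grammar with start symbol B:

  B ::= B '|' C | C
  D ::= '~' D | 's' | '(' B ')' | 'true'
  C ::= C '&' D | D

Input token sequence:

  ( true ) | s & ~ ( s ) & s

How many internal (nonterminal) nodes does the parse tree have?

17

[B [B [C [D ( [B [C [D true]]] )]]] | [C [C [C [D s]] & [D ~ [D ( [B [C [D s]]] )]]] & [D s]]]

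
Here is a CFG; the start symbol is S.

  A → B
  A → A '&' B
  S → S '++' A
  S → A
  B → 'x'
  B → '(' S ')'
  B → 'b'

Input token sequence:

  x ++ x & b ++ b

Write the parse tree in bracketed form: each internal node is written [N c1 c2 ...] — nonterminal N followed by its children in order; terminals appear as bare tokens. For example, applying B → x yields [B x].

[S [S [S [A [B x]]] ++ [A [A [B x]] & [B b]]] ++ [A [B b]]]

S
S ++ A
S ++ A ++ A
A ++ A ++ A
B ++ A ++ A
x ++ A ++ A
x ++ A & B ++ A
x ++ B & B ++ A
x ++ x & B ++ A
x ++ x & b ++ A
x ++ x & b ++ B
x ++ x & b ++ b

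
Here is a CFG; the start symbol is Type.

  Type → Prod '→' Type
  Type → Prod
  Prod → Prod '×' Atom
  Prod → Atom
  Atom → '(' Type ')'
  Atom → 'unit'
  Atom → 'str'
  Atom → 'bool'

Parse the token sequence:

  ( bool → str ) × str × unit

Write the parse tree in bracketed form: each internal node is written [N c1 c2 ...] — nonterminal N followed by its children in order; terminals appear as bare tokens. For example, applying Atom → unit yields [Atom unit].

[Type [Prod [Prod [Prod [Atom ( [Type [Prod [Atom bool]] → [Type [Prod [Atom str]]]] )]] × [Atom str]] × [Atom unit]]]

Type
Prod
Prod × Atom
Prod × Atom × Atom
Atom × Atom × Atom
( Type ) × Atom × Atom
( Prod → Type ) × Atom × Atom
( Atom → Type ) × Atom × Atom
( bool → Type ) × Atom × Atom
( bool → Prod ) × Atom × Atom
( bool → Atom ) × Atom × Atom
( bool → str ) × Atom × Atom
( bool → str ) × str × Atom
( bool → str ) × str × unit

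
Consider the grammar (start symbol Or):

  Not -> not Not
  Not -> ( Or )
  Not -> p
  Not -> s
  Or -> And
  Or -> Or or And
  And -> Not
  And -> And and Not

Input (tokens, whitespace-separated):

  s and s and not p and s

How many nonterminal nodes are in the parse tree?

10

[Or [And [And [And [And [Not s]] and [Not s]] and [Not not [Not p]]] and [Not s]]]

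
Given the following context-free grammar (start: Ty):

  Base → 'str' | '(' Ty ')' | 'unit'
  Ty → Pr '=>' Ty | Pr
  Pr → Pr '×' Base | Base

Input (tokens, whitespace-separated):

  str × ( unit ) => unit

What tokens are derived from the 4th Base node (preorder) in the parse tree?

[Ty [Pr [Pr [Base str]] × [Base ( [Ty [Pr [Base unit]]] )]] => [Ty [Pr [Base unit]]]]

unit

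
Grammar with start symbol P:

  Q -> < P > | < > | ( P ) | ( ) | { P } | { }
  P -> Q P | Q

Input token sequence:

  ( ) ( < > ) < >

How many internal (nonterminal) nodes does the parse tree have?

[P [Q ( )] [P [Q ( [P [Q < >]] )] [P [Q < >]]]]

8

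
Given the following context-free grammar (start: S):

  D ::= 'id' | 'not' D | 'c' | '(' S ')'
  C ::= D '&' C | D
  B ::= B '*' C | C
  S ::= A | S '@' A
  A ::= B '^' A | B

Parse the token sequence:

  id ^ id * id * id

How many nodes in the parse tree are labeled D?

[S [A [B [C [D id]]] ^ [A [B [B [B [C [D id]]] * [C [D id]]] * [C [D id]]]]]]

4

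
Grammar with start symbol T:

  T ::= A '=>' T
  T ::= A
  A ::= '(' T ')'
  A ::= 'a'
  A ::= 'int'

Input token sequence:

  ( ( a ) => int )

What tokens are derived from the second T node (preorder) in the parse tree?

( a ) => int

[T [A ( [T [A ( [T [A a]] )] => [T [A int]]] )]]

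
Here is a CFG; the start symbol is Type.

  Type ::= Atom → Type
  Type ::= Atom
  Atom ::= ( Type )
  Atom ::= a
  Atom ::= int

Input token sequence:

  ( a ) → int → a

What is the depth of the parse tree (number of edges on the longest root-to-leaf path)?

[Type [Atom ( [Type [Atom a]] )] → [Type [Atom int] → [Type [Atom a]]]]

4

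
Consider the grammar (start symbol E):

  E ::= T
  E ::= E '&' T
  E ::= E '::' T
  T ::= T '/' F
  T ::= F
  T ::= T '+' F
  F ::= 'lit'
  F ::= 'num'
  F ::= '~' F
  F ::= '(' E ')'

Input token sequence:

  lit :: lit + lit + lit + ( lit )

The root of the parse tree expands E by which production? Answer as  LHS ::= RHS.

E ::= E '::' T

[E [E [T [F lit]]] :: [T [T [T [T [F lit]] + [F lit]] + [F lit]] + [F ( [E [T [F lit]]] )]]]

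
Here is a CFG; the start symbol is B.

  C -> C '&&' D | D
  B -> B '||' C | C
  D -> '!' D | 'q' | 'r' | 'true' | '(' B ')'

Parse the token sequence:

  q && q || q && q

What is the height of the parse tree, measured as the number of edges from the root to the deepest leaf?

5

[B [B [C [C [D q]] && [D q]]] || [C [C [D q]] && [D q]]]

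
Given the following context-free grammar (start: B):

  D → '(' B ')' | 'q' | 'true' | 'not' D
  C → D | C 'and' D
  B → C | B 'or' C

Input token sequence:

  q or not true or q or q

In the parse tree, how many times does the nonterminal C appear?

4

[B [B [B [B [C [D q]]] or [C [D not [D true]]]] or [C [D q]]] or [C [D q]]]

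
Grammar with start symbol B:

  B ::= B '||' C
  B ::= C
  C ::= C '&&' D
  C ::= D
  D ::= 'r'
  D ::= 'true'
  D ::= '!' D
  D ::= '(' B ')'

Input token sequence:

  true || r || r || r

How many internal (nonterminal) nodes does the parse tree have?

[B [B [B [B [C [D true]]] || [C [D r]]] || [C [D r]]] || [C [D r]]]

12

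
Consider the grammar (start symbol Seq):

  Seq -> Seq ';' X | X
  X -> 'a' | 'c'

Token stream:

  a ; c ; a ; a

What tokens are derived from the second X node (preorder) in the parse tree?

[Seq [Seq [Seq [Seq [X a]] ; [X c]] ; [X a]] ; [X a]]

c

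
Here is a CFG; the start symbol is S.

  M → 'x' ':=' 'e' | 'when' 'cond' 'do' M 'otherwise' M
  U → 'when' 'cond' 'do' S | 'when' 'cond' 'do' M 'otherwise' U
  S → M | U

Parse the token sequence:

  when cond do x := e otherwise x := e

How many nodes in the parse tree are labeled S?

[S [M when cond do [M x := e] otherwise [M x := e]]]

1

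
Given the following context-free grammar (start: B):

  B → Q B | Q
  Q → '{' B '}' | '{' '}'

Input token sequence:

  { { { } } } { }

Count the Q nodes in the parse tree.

4

[B [Q { [B [Q { [B [Q { }]] }]] }] [B [Q { }]]]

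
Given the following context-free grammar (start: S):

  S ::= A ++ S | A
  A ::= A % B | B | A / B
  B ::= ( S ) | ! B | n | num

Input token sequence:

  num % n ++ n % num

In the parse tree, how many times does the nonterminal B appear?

[S [A [A [B num]] % [B n]] ++ [S [A [A [B n]] % [B num]]]]

4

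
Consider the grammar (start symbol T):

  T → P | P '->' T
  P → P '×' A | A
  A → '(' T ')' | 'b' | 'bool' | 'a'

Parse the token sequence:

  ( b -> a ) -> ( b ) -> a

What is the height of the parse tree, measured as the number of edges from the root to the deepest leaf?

7

[T [P [A ( [T [P [A b]] -> [T [P [A a]]]] )]] -> [T [P [A ( [T [P [A b]]] )]] -> [T [P [A a]]]]]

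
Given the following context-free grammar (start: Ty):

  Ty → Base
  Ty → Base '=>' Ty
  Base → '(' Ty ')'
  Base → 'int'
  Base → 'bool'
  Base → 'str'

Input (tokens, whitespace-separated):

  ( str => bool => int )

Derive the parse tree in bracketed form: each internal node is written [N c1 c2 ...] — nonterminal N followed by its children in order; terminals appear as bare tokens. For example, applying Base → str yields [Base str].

Ty
Base
( Ty )
( Base => Ty )
( str => Ty )
( str => Base => Ty )
( str => bool => Ty )
( str => bool => Base )
( str => bool => int )

[Ty [Base ( [Ty [Base str] => [Ty [Base bool] => [Ty [Base int]]]] )]]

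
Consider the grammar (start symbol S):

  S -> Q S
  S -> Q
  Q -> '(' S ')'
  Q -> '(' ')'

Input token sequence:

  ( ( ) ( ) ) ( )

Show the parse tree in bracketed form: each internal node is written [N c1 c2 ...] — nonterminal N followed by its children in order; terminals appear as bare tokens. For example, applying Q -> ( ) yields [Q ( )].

S
Q S
( S ) S
( Q S ) S
( ( ) S ) S
( ( ) Q ) S
( ( ) ( ) ) S
( ( ) ( ) ) Q
( ( ) ( ) ) ( )

[S [Q ( [S [Q ( )] [S [Q ( )]]] )] [S [Q ( )]]]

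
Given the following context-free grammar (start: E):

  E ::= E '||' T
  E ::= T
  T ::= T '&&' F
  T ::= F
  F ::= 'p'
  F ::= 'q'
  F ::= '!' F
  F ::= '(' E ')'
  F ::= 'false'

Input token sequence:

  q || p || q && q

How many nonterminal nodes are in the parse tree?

[E [E [E [T [F q]]] || [T [F p]]] || [T [T [F q]] && [F q]]]

11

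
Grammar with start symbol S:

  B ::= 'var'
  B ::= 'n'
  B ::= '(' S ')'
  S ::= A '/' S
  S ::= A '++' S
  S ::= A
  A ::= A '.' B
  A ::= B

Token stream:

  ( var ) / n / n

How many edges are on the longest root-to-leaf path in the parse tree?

6

[S [A [B ( [S [A [B var]]] )]] / [S [A [B n]] / [S [A [B n]]]]]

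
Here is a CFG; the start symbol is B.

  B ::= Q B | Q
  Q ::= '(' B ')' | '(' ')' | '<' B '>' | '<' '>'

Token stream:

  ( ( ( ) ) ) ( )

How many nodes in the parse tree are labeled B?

[B [Q ( [B [Q ( [B [Q ( )]] )]] )] [B [Q ( )]]]

4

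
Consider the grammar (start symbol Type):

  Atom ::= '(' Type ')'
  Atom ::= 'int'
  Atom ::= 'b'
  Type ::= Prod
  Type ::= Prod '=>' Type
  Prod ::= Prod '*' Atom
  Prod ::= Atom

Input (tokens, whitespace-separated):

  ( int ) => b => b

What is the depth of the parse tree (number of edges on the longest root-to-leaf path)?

6

[Type [Prod [Atom ( [Type [Prod [Atom int]]] )]] => [Type [Prod [Atom b]] => [Type [Prod [Atom b]]]]]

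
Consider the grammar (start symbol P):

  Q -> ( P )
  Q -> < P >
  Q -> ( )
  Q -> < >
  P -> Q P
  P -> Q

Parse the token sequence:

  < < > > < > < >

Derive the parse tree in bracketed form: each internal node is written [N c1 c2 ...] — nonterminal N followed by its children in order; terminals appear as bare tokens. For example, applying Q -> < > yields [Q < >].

P
Q P
< P > P
< Q > P
< < > > P
< < > > Q P
< < > > < > P
< < > > < > Q
< < > > < > < >

[P [Q < [P [Q < >]] >] [P [Q < >] [P [Q < >]]]]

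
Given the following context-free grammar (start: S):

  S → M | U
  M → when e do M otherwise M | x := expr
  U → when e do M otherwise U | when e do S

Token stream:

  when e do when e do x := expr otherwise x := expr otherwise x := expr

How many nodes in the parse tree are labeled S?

1

[S [M when e do [M when e do [M x := expr] otherwise [M x := expr]] otherwise [M x := expr]]]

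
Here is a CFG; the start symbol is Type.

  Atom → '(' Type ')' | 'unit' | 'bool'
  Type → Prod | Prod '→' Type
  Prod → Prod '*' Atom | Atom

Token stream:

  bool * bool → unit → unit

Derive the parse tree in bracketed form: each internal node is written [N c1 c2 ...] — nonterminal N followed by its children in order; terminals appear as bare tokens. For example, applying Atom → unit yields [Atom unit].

Type
Prod → Type
Prod * Atom → Type
Atom * Atom → Type
bool * Atom → Type
bool * bool → Type
bool * bool → Prod → Type
bool * bool → Atom → Type
bool * bool → unit → Type
bool * bool → unit → Prod
bool * bool → unit → Atom
bool * bool → unit → unit

[Type [Prod [Prod [Atom bool]] * [Atom bool]] → [Type [Prod [Atom unit]] → [Type [Prod [Atom unit]]]]]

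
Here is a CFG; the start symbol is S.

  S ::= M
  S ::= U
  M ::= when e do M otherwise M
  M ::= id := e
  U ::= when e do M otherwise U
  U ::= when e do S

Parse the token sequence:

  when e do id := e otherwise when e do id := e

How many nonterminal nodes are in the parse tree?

6

[S [U when e do [M id := e] otherwise [U when e do [S [M id := e]]]]]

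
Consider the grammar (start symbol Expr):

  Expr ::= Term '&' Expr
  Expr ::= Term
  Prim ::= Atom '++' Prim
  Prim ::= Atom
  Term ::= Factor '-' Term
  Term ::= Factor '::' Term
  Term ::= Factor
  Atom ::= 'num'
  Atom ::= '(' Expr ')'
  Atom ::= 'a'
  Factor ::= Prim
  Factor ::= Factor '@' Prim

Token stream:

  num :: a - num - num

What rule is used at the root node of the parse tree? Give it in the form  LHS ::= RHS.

[Expr [Term [Factor [Prim [Atom num]]] :: [Term [Factor [Prim [Atom a]]] - [Term [Factor [Prim [Atom num]]] - [Term [Factor [Prim [Atom num]]]]]]]]

Expr ::= Term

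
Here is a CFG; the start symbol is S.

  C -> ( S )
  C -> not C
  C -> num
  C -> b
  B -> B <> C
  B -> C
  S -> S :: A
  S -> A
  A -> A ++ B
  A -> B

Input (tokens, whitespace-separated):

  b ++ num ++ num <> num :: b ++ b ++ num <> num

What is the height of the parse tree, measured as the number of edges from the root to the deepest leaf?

7

[S [S [A [A [A [B [C b]]] ++ [B [C num]]] ++ [B [B [C num]] <> [C num]]]] :: [A [A [A [B [C b]]] ++ [B [C b]]] ++ [B [B [C num]] <> [C num]]]]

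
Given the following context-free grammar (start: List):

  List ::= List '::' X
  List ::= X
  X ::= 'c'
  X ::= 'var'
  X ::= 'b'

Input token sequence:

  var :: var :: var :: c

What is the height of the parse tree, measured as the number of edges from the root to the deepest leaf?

[List [List [List [List [X var]] :: [X var]] :: [X var]] :: [X c]]

5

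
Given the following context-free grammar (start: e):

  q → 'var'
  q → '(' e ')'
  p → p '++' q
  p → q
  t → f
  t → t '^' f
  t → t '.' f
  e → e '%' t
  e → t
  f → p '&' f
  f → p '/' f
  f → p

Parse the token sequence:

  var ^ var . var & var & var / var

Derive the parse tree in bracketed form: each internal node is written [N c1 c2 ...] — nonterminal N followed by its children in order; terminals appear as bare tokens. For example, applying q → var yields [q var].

e
t
t . f
t ^ f . f
f ^ f . f
p ^ f . f
q ^ f . f
var ^ f . f
var ^ p . f
var ^ q . f
var ^ var . f
var ^ var . p & f
var ^ var . q & f
var ^ var . var & f
var ^ var . var & p & f
var ^ var . var & q & f
var ^ var . var & var & f
var ^ var . var & var & p / f
var ^ var . var & var & q / f
var ^ var . var & var & var / f
var ^ var . var & var & var / p
var ^ var . var & var & var / q
var ^ var . var & var & var / var

[e [t [t [t [f [p [q var]]]] ^ [f [p [q var]]]] . [f [p [q var]] & [f [p [q var]] & [f [p [q var]] / [f [p [q var]]]]]]]]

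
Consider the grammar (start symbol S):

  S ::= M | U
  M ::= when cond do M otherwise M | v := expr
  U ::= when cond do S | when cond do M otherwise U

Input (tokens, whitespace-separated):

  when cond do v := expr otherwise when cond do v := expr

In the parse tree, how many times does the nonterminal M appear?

2

[S [U when cond do [M v := expr] otherwise [U when cond do [S [M v := expr]]]]]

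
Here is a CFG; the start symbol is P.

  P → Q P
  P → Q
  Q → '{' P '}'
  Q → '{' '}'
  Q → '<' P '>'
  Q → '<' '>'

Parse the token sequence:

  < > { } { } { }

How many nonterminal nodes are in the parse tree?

[P [Q < >] [P [Q { }] [P [Q { }] [P [Q { }]]]]]

8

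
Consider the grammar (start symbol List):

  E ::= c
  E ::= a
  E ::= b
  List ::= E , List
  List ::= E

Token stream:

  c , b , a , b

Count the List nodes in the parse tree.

4

[List [E c] , [List [E b] , [List [E a] , [List [E b]]]]]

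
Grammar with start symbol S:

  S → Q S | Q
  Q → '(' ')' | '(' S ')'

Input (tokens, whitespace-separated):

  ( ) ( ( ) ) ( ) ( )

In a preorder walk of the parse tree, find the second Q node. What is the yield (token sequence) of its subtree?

( ( ) )

[S [Q ( )] [S [Q ( [S [Q ( )]] )] [S [Q ( )] [S [Q ( )]]]]]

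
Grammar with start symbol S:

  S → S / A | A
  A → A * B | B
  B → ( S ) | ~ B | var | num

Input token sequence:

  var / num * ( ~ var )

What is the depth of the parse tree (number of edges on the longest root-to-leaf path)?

7

[S [S [A [B var]]] / [A [A [B num]] * [B ( [S [A [B ~ [B var]]]] )]]]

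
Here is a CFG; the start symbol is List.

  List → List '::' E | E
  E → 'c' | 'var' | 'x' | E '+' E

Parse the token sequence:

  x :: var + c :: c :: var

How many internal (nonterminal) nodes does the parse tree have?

10

[List [List [List [List [E x]] :: [E [E var] + [E c]]] :: [E c]] :: [E var]]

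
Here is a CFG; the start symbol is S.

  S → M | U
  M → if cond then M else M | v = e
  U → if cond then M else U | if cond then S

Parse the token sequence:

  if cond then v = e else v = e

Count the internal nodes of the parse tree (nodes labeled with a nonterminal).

4

[S [M if cond then [M v = e] else [M v = e]]]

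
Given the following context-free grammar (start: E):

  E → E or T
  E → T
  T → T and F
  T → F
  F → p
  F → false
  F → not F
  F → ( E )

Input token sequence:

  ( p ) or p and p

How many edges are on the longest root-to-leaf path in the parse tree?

7

[E [E [T [F ( [E [T [F p]]] )]]] or [T [T [F p]] and [F p]]]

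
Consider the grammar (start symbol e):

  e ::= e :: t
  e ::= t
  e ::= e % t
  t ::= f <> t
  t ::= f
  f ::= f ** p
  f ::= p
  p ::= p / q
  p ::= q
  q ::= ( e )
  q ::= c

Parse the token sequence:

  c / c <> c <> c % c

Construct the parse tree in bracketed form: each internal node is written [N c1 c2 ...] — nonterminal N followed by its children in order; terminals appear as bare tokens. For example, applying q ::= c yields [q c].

e
e % t
t % t
f <> t % t
p <> t % t
p / q <> t % t
q / q <> t % t
c / q <> t % t
c / c <> t % t
c / c <> f <> t % t
c / c <> p <> t % t
c / c <> q <> t % t
c / c <> c <> t % t
c / c <> c <> f % t
c / c <> c <> p % t
c / c <> c <> q % t
c / c <> c <> c % t
c / c <> c <> c % f
c / c <> c <> c % p
c / c <> c <> c % q
c / c <> c <> c % c

[e [e [t [f [p [p [q c]] / [q c]]] <> [t [f [p [q c]]] <> [t [f [p [q c]]]]]]] % [t [f [p [q c]]]]]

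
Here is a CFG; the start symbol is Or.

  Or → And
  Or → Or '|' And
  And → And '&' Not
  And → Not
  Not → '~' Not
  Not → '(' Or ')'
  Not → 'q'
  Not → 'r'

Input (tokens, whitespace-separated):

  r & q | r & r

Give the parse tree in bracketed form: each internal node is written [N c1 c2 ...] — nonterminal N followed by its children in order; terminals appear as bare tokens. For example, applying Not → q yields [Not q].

Or
Or | And
And | And
And & Not | And
Not & Not | And
r & Not | And
r & q | And
r & q | And & Not
r & q | Not & Not
r & q | r & Not
r & q | r & r

[Or [Or [And [And [Not r]] & [Not q]]] | [And [And [Not r]] & [Not r]]]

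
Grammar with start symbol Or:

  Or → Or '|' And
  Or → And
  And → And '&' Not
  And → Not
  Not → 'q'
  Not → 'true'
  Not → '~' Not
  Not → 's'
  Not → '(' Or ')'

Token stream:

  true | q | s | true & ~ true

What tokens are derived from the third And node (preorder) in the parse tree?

s

[Or [Or [Or [Or [And [Not true]]] | [And [Not q]]] | [And [Not s]]] | [And [And [Not true]] & [Not ~ [Not true]]]]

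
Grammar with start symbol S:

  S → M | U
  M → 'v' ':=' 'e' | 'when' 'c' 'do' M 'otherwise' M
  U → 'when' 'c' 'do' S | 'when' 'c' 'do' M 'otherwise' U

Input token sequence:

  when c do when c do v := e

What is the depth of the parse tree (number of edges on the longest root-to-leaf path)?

[S [U when c do [S [U when c do [S [M v := e]]]]]]

6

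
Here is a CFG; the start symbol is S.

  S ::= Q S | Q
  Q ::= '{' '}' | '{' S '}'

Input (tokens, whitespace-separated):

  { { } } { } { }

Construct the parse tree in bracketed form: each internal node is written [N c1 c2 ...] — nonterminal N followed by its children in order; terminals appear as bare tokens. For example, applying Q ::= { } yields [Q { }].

[S [Q { [S [Q { }]] }] [S [Q { }] [S [Q { }]]]]

S
Q S
{ S } S
{ Q } S
{ { } } S
{ { } } Q S
{ { } } { } S
{ { } } { } Q
{ { } } { } { }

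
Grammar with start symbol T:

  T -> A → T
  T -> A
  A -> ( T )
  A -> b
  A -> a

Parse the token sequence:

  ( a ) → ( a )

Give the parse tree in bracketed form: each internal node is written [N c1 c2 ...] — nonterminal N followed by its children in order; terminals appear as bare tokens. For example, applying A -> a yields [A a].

T
A → T
( T ) → T
( A ) → T
( a ) → T
( a ) → A
( a ) → ( T )
( a ) → ( A )
( a ) → ( a )

[T [A ( [T [A a]] )] → [T [A ( [T [A a]] )]]]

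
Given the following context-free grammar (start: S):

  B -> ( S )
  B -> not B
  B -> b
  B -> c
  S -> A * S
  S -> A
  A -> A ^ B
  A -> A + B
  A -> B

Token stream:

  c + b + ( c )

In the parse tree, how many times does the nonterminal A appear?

4

[S [A [A [A [B c]] + [B b]] + [B ( [S [A [B c]]] )]]]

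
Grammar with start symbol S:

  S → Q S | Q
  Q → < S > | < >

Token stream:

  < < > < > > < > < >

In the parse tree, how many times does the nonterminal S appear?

5

[S [Q < [S [Q < >] [S [Q < >]]] >] [S [Q < >] [S [Q < >]]]]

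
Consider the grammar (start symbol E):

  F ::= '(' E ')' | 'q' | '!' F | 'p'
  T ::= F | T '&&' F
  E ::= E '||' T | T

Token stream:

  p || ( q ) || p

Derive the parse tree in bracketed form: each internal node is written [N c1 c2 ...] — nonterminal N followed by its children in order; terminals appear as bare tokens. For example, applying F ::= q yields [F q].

E
E || T
E || T || T
T || T || T
F || T || T
p || T || T
p || F || T
p || ( E ) || T
p || ( T ) || T
p || ( F ) || T
p || ( q ) || T
p || ( q ) || F
p || ( q ) || p

[E [E [E [T [F p]]] || [T [F ( [E [T [F q]]] )]]] || [T [F p]]]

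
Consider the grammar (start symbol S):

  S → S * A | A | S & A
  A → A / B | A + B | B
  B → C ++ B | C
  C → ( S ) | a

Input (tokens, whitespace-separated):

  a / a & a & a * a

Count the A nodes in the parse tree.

5

[S [S [S [S [A [A [B [C a]]] / [B [C a]]]] & [A [B [C a]]]] & [A [B [C a]]]] * [A [B [C a]]]]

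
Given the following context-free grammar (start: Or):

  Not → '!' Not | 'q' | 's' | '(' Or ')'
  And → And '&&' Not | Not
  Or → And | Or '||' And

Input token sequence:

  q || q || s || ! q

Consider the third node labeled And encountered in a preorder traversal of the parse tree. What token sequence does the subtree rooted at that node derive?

[Or [Or [Or [Or [And [Not q]]] || [And [Not q]]] || [And [Not s]]] || [And [Not ! [Not q]]]]

s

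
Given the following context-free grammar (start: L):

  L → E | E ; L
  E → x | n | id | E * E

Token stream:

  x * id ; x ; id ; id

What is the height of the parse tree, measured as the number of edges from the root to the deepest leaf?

5

[L [E [E x] * [E id]] ; [L [E x] ; [L [E id] ; [L [E id]]]]]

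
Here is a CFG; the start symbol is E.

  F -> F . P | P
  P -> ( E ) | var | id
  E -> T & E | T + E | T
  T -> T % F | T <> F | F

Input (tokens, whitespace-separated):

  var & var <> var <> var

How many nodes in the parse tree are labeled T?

[E [T [F [P var]]] & [E [T [T [T [F [P var]]] <> [F [P var]]] <> [F [P var]]]]]

4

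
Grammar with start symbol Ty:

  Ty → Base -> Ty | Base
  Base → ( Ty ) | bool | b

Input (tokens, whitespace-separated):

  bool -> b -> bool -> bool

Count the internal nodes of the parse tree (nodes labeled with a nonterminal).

8

[Ty [Base bool] -> [Ty [Base b] -> [Ty [Base bool] -> [Ty [Base bool]]]]]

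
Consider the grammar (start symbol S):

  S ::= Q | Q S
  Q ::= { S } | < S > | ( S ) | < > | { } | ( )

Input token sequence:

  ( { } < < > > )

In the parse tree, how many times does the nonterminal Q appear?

4

[S [Q ( [S [Q { }] [S [Q < [S [Q < >]] >]]] )]]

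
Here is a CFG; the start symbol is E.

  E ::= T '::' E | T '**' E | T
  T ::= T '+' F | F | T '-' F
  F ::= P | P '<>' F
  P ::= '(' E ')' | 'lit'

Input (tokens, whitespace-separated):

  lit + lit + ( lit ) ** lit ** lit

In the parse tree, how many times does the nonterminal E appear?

[E [T [T [T [F [P lit]]] + [F [P lit]]] + [F [P ( [E [T [F [P lit]]]] )]]] ** [E [T [F [P lit]]] ** [E [T [F [P lit]]]]]]

4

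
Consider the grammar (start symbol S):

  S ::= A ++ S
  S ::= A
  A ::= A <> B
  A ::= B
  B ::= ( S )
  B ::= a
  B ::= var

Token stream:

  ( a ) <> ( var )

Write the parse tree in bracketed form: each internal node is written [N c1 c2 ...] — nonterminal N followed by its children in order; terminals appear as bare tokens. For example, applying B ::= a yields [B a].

S
A
A <> B
B <> B
( S ) <> B
( A ) <> B
( B ) <> B
( a ) <> B
( a ) <> ( S )
( a ) <> ( A )
( a ) <> ( B )
( a ) <> ( var )

[S [A [A [B ( [S [A [B a]]] )]] <> [B ( [S [A [B var]]] )]]]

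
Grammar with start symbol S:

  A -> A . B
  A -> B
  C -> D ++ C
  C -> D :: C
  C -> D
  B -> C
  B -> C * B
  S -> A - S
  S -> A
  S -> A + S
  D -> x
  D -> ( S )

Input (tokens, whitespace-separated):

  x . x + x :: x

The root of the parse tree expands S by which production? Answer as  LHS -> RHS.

S -> A + S

[S [A [A [B [C [D x]]]] . [B [C [D x]]]] + [S [A [B [C [D x] :: [C [D x]]]]]]]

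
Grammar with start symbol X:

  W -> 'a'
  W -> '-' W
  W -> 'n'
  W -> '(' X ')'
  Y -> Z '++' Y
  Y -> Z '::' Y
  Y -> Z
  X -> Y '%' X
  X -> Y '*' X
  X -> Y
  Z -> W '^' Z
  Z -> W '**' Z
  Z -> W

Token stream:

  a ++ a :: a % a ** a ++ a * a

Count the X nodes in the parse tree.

[X [Y [Z [W a]] ++ [Y [Z [W a]] :: [Y [Z [W a]]]]] % [X [Y [Z [W a] ** [Z [W a]]] ++ [Y [Z [W a]]]] * [X [Y [Z [W a]]]]]]

3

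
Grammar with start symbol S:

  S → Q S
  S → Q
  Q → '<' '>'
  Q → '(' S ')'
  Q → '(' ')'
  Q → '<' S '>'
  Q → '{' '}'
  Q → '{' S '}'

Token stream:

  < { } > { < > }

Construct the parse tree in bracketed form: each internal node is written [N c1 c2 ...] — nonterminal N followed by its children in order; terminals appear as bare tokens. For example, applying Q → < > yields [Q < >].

[S [Q < [S [Q { }]] >] [S [Q { [S [Q < >]] }]]]

S
Q S
< S > S
< Q > S
< { } > S
< { } > Q
< { } > { S }
< { } > { Q }
< { } > { < > }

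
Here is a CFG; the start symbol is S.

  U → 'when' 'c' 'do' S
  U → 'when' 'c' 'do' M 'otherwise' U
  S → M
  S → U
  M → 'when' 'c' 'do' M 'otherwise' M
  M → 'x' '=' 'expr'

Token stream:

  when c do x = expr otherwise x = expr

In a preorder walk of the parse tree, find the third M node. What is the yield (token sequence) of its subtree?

x = expr

[S [M when c do [M x = expr] otherwise [M x = expr]]]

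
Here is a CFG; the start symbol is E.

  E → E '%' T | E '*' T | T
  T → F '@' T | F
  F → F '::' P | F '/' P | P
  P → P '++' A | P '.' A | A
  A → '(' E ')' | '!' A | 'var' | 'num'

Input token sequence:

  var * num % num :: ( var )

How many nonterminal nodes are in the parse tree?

[E [E [E [T [F [P [A var]]]]] * [T [F [P [A num]]]]] % [T [F [F [P [A num]]] :: [P [A ( [E [T [F [P [A var]]]]] )]]]]]

23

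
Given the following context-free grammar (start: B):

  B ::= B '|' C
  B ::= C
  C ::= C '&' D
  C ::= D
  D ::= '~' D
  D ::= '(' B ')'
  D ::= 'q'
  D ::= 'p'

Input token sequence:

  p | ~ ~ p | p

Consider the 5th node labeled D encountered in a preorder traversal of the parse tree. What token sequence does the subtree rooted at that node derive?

[B [B [B [C [D p]]] | [C [D ~ [D ~ [D p]]]]] | [C [D p]]]

p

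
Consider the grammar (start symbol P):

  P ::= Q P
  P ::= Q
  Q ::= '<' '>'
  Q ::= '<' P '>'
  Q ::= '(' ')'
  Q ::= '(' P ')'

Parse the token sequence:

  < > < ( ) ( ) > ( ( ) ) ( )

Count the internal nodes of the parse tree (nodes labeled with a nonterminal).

[P [Q < >] [P [Q < [P [Q ( )] [P [Q ( )]]] >] [P [Q ( [P [Q ( )]] )] [P [Q ( )]]]]]

14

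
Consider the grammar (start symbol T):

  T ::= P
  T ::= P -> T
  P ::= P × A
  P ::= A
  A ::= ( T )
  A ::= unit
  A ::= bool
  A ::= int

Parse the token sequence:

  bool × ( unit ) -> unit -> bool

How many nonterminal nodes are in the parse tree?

[T [P [P [A bool]] × [A ( [T [P [A unit]]] )]] -> [T [P [A unit]] -> [T [P [A bool]]]]]

14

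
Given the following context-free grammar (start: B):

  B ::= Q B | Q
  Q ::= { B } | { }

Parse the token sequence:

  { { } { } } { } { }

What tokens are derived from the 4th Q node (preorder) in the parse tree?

{ }

[B [Q { [B [Q { }] [B [Q { }]]] }] [B [Q { }] [B [Q { }]]]]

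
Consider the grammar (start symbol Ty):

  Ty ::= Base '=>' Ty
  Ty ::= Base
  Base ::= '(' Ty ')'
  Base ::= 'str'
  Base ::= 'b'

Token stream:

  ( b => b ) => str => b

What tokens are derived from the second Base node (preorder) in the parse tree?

b

[Ty [Base ( [Ty [Base b] => [Ty [Base b]]] )] => [Ty [Base str] => [Ty [Base b]]]]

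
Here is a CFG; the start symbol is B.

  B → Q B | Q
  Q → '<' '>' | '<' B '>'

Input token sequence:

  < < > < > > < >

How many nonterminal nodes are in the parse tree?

[B [Q < [B [Q < >] [B [Q < >]]] >] [B [Q < >]]]

8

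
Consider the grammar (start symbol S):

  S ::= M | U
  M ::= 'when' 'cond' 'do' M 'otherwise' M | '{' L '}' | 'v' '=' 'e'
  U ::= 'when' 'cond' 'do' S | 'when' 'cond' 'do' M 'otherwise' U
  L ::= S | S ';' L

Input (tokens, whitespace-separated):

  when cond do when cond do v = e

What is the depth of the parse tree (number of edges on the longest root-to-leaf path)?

6

[S [U when cond do [S [U when cond do [S [M v = e]]]]]]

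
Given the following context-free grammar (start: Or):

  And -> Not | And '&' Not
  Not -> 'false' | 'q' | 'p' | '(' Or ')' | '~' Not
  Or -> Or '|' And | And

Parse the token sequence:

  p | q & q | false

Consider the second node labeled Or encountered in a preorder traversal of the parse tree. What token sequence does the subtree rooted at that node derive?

[Or [Or [Or [And [Not p]]] | [And [And [Not q]] & [Not q]]] | [And [Not false]]]

p | q & q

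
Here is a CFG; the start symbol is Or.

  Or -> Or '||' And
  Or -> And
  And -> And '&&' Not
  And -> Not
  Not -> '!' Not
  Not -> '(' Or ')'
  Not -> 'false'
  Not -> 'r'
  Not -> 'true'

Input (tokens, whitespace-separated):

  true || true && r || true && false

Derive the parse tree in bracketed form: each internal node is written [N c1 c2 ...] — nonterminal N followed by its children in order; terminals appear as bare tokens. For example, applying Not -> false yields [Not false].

Or
Or || And
Or || And || And
And || And || And
Not || And || And
true || And || And
true || And && Not || And
true || Not && Not || And
true || true && Not || And
true || true && r || And
true || true && r || And && Not
true || true && r || Not && Not
true || true && r || true && Not
true || true && r || true && false

[Or [Or [Or [And [Not true]]] || [And [And [Not true]] && [Not r]]] || [And [And [Not true]] && [Not false]]]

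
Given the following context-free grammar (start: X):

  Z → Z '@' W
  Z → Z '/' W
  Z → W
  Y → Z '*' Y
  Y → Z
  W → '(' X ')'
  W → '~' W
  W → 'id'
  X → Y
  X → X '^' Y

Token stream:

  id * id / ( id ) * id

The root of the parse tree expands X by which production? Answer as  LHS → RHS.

X → Y

[X [Y [Z [W id]] * [Y [Z [Z [W id]] / [W ( [X [Y [Z [W id]]]] )]] * [Y [Z [W id]]]]]]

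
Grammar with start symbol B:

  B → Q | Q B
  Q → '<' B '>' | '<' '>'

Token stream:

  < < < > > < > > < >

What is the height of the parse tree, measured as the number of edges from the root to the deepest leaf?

[B [Q < [B [Q < [B [Q < >]] >] [B [Q < >]]] >] [B [Q < >]]]

6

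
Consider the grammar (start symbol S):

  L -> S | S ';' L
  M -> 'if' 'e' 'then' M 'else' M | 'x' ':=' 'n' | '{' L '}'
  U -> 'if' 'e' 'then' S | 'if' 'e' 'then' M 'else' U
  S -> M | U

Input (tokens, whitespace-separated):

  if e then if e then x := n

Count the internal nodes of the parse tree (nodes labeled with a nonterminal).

6

[S [U if e then [S [U if e then [S [M x := n]]]]]]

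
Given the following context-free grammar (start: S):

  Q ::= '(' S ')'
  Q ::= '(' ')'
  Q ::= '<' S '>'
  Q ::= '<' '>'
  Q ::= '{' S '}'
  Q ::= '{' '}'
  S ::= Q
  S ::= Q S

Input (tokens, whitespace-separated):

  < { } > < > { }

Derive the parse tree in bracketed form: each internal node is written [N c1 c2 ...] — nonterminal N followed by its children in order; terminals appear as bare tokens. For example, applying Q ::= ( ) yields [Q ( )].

S
Q S
< S > S
< Q > S
< { } > S
< { } > Q S
< { } > < > S
< { } > < > Q
< { } > < > { }

[S [Q < [S [Q { }]] >] [S [Q < >] [S [Q { }]]]]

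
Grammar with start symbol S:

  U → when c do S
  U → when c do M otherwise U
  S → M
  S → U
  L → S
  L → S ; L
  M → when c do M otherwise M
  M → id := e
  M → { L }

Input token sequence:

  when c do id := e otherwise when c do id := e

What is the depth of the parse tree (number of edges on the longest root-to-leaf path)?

[S [U when c do [M id := e] otherwise [U when c do [S [M id := e]]]]]

5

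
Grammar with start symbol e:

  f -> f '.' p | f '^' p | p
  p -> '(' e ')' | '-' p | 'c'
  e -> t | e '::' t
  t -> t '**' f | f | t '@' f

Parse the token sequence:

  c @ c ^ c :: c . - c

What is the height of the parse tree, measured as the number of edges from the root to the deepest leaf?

[e [e [t [t [f [p c]]] @ [f [f [p c]] ^ [p c]]]] :: [t [f [f [p c]] . [p - [p c]]]]]

6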